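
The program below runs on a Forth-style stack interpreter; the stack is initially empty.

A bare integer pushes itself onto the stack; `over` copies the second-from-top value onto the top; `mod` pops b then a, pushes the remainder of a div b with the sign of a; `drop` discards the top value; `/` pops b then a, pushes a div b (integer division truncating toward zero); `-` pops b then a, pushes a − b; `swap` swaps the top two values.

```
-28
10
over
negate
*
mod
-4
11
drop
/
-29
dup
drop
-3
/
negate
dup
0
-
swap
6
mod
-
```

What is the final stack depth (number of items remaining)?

2

-28    -> [-28]
10     -> [-28, 10]
over   -> [-28, 10, -28]
negate -> [-28, 10, 28]
*      -> [-28, 280]
mod    -> [-28]
-4     -> [-28, -4]
11     -> [-28, -4, 11]
drop   -> [-28, -4]
/      -> [7]
-29    -> [7, -29]
dup    -> [7, -29, -29]
drop   -> [7, -29]
-3     -> [7, -29, -3]
/      -> [7, 9]
negate -> [7, -9]
dup    -> [7, -9, -9]
0      -> [7, -9, -9, 0]
-      -> [7, -9, -9]
swap   -> [7, -9, -9]
6      -> [7, -9, -9, 6]
mod    -> [7, -9, -3]
-      -> [7, -6]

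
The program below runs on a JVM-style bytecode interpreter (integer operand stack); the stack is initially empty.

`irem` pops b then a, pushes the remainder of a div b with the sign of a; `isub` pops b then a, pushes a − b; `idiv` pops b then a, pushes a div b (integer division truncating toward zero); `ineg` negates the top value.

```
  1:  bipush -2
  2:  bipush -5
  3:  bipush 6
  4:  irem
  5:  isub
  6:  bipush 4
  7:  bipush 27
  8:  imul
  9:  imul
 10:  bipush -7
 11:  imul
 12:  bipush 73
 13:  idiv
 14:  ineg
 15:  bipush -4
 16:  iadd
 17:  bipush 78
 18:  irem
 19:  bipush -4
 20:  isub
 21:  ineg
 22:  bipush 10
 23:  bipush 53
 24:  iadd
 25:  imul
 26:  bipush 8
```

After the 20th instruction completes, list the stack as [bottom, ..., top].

[31]

bipush -2  [-2]
bipush -5  [-2, -5]
bipush 6   [-2, -5, 6]
irem       [-2, -5]
isub       [3]
bipush 4   [3, 4]
bipush 27  [3, 4, 27]
imul       [3, 108]
imul       [324]
bipush -7  [324, -7]
imul       [-2268]
bipush 73  [-2268, 73]
idiv       [-31]
ineg       [31]
bipush -4  [31, -4]
iadd       [27]
bipush 78  [27, 78]
irem       [27]
bipush -4  [27, -4]
isub       [31]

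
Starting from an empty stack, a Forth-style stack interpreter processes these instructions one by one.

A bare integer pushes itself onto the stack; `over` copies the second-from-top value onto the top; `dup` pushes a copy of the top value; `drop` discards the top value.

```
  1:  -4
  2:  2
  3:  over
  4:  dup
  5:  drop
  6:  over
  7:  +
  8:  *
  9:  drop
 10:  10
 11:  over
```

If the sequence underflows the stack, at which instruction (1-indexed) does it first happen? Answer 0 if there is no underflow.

-4   : [-4]
2    : [-4, 2]
over : [-4, 2, -4]
dup  : [-4, 2, -4, -4]
drop : [-4, 2, -4]
over : [-4, 2, -4, 2]
+    : [-4, 2, -2]
*    : [-4, -4]
drop : [-4]
10   : [-4, 10]
over : [-4, 10, -4]

0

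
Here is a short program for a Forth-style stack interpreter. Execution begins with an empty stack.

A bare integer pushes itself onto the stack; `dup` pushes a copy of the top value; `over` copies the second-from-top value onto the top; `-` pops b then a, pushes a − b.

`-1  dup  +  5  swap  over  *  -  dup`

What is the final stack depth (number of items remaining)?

-1    [-1]
dup   [-1, -1]
+     [-2]
5     [-2, 5]
swap  [5, -2]
over  [5, -2, 5]
*     [5, -10]
-     [15]
dup   [15, 15]

2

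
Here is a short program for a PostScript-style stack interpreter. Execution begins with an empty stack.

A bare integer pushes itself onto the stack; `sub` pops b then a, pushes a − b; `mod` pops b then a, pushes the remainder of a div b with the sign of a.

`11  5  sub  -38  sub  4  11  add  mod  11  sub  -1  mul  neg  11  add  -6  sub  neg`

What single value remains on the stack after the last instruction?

11  → [11]
5   → [11, 5]
sub → [6]
-38 → [6, -38]
sub → [44]
4   → [44, 4]
11  → [44, 4, 11]
add → [44, 15]
mod → [14]
11  → [14, 11]
sub → [3]
-1  → [3, -1]
mul → [-3]
neg → [3]
11  → [3, 11]
add → [14]
-6  → [14, -6]
sub → [20]
neg → [-20]

-20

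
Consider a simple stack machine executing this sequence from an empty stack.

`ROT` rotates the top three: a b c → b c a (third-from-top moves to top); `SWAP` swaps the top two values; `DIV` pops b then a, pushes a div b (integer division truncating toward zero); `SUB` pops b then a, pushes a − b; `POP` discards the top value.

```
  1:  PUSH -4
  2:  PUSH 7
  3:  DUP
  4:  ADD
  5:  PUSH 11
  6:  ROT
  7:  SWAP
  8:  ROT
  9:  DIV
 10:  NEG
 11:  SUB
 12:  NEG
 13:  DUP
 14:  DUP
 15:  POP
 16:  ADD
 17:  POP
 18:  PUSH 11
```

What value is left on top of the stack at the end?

PUSH -4 : [-4]
PUSH 7  : [-4, 7]
DUP     : [-4, 7, 7]
ADD     : [-4, 14]
PUSH 11 : [-4, 14, 11]
ROT     : [14, 11, -4]
SWAP    : [14, -4, 11]
ROT     : [-4, 11, 14]
DIV     : [-4, 0]
NEG     : [-4, 0]
SUB     : [-4]
NEG     : [4]
DUP     : [4, 4]
DUP     : [4, 4, 4]
POP     : [4, 4]
ADD     : [8]
POP     : []
PUSH 11 : [11]

11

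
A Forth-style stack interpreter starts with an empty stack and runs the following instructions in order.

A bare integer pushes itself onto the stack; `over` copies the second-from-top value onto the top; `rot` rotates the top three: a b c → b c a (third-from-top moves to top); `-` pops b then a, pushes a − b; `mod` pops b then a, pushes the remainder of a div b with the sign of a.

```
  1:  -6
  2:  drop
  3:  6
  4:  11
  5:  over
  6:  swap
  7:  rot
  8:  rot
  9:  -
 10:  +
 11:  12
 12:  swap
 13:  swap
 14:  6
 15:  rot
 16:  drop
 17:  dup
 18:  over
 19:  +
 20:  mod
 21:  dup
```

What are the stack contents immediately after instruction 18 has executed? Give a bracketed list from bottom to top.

[12, 6, 6, 6]

-6   -> [-6]
drop -> []
6    -> [6]
11   -> [6, 11]
over -> [6, 11, 6]
swap -> [6, 6, 11]
rot  -> [6, 11, 6]
rot  -> [11, 6, 6]
-    -> [11, 0]
+    -> [11]
12   -> [11, 12]
swap -> [12, 11]
swap -> [11, 12]
6    -> [11, 12, 6]
rot  -> [12, 6, 11]
drop -> [12, 6]
dup  -> [12, 6, 6]
over -> [12, 6, 6, 6]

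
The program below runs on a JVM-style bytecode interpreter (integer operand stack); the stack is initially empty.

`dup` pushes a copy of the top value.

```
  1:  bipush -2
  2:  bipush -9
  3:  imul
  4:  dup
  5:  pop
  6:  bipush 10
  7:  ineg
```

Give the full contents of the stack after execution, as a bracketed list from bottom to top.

[18, -10]

bipush -2 -> -2
bipush -9 -> -2 -9
imul      -> 18
dup       -> 18 18
pop       -> 18
bipush 10 -> 18 10
ineg      -> 18 -10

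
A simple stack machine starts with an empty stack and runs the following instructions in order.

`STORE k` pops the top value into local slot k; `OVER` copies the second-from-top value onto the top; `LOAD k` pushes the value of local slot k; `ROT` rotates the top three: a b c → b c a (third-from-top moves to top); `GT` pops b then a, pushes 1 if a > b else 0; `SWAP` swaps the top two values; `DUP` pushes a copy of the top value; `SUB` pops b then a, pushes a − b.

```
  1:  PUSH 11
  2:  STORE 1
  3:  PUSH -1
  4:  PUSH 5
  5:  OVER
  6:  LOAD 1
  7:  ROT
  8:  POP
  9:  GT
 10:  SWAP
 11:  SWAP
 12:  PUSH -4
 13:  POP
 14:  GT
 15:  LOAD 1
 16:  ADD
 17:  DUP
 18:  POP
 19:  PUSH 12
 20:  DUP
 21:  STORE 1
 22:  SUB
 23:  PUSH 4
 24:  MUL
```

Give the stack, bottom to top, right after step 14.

PUSH 11  11
STORE 1  (empty)
PUSH -1  -1
PUSH 5   -1 5
OVER     -1 5 -1
LOAD 1   -1 5 -1 11
ROT      -1 -1 11 5
POP      -1 -1 11
GT       -1 0
SWAP     0 -1
SWAP     -1 0
PUSH -4  -1 0 -4
POP      -1 0
GT       0

[0]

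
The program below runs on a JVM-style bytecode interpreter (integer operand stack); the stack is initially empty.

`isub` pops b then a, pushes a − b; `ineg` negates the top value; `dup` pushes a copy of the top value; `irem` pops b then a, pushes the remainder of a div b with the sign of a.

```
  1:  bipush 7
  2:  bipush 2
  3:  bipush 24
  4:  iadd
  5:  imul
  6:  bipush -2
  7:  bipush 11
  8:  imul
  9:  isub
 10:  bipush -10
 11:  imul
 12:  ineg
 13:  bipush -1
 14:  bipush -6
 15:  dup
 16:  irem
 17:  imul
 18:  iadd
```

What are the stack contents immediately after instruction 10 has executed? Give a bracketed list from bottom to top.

bipush 7   → [7]
bipush 2   → [7, 2]
bipush 24  → [7, 2, 24]
iadd       → [7, 26]
imul       → [182]
bipush -2  → [182, -2]
bipush 11  → [182, -2, 11]
imul       → [182, -22]
isub       → [204]
bipush -10 → [204, -10]

[204, -10]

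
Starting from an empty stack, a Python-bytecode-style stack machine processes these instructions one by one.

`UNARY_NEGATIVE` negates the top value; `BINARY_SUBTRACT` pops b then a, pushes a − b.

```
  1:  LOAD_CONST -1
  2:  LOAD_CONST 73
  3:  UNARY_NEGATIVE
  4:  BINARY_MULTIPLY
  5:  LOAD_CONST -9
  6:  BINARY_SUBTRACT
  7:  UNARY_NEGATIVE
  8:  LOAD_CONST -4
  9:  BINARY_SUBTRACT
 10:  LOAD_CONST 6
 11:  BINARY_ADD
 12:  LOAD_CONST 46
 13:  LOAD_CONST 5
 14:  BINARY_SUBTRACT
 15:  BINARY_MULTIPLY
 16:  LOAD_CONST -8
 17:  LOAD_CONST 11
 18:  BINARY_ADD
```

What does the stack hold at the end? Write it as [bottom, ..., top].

[-2952, 3]

LOAD_CONST -1   -> -1
LOAD_CONST 73   -> -1 73
UNARY_NEGATIVE  -> -1 -73
BINARY_MULTIPLY -> 73
LOAD_CONST -9   -> 73 -9
BINARY_SUBTRACT -> 82
UNARY_NEGATIVE  -> -82
LOAD_CONST -4   -> -82 -4
BINARY_SUBTRACT -> -78
LOAD_CONST 6    -> -78 6
BINARY_ADD      -> -72
LOAD_CONST 46   -> -72 46
LOAD_CONST 5    -> -72 46 5
BINARY_SUBTRACT -> -72 41
BINARY_MULTIPLY -> -2952
LOAD_CONST -8   -> -2952 -8
LOAD_CONST 11   -> -2952 -8 11
BINARY_ADD      -> -2952 3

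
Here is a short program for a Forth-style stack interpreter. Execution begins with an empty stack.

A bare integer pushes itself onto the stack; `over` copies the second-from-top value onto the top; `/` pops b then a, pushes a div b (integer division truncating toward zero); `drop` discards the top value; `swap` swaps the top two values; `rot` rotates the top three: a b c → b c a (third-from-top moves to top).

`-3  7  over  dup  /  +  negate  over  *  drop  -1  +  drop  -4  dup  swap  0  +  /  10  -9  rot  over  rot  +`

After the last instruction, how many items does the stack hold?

3

-3     : -3
7      : -3 7
over   : -3 7 -3
dup    : -3 7 -3 -3
/      : -3 7 1
+      : -3 8
negate : -3 -8
over   : -3 -8 -3
*      : -3 24
drop   : -3
-1     : -3 -1
+      : -4
drop   : (empty)
-4     : -4
dup    : -4 -4
swap   : -4 -4
0      : -4 -4 0
+      : -4 -4
/      : 1
10     : 1 10
-9     : 1 10 -9
rot    : 10 -9 1
over   : 10 -9 1 -9
rot    : 10 1 -9 -9
+      : 10 1 -18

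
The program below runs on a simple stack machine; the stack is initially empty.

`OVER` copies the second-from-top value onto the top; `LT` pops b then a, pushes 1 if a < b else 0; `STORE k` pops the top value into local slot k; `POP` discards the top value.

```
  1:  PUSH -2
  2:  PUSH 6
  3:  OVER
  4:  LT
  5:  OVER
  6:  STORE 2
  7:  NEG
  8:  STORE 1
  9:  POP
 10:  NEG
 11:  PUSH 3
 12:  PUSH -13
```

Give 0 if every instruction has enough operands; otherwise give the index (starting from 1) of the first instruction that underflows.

PUSH -2 : [-2]
PUSH 6  : [-2, 6]
OVER    : [-2, 6, -2]
LT      : [-2, 0]
OVER    : [-2, 0, -2]
STORE 2 : [-2, 0]
NEG     : [-2, 0]
STORE 1 : [-2]
POP     : []
NEG  — needs 1 operand, stack has 0 → underflow

10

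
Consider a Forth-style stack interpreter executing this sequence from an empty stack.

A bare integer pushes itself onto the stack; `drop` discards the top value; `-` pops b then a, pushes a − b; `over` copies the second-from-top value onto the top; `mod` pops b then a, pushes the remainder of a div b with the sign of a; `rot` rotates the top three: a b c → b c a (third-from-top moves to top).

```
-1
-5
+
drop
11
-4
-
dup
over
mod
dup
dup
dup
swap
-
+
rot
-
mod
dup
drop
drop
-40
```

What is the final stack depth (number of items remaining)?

-1   : [-1]
-5   : [-1, -5]
+    : [-6]
drop : []
11   : [11]
-4   : [11, -4]
-    : [15]
dup  : [15, 15]
over : [15, 15, 15]
mod  : [15, 0]
dup  : [15, 0, 0]
dup  : [15, 0, 0, 0]
dup  : [15, 0, 0, 0, 0]
swap : [15, 0, 0, 0, 0]
-    : [15, 0, 0, 0]
+    : [15, 0, 0]
rot  : [0, 0, 15]
-    : [0, -15]
mod  : [0]
dup  : [0, 0]
drop : [0]
drop : []
-40  : [-40]

1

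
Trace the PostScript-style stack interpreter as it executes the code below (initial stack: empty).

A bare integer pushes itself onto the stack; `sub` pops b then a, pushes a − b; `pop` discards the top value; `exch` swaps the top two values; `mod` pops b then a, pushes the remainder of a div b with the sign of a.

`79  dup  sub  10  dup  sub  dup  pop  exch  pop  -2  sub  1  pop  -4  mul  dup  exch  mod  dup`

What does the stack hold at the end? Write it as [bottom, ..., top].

[0, 0]

79    79
dup   79 79
sub   0
10    0 10
dup   0 10 10
sub   0 0
dup   0 0 0
pop   0 0
exch  0 0
pop   0
-2    0 -2
sub   2
1     2 1
pop   2
-4    2 -4
mul   -8
dup   -8 -8
exch  -8 -8
mod   0
dup   0 0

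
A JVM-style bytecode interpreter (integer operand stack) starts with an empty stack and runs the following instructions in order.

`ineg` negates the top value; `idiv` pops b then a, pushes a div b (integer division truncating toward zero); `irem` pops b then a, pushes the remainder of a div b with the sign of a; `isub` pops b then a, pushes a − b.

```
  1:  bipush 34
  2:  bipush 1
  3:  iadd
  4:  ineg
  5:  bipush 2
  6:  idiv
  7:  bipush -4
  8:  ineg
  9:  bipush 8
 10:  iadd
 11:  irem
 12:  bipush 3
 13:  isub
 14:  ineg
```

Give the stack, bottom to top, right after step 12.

bipush 34 : [34]
bipush 1  : [34, 1]
iadd      : [35]
ineg      : [-35]
bipush 2  : [-35, 2]
idiv      : [-17]
bipush -4 : [-17, -4]
ineg      : [-17, 4]
bipush 8  : [-17, 4, 8]
iadd      : [-17, 12]
irem      : [-5]
bipush 3  : [-5, 3]

[-5, 3]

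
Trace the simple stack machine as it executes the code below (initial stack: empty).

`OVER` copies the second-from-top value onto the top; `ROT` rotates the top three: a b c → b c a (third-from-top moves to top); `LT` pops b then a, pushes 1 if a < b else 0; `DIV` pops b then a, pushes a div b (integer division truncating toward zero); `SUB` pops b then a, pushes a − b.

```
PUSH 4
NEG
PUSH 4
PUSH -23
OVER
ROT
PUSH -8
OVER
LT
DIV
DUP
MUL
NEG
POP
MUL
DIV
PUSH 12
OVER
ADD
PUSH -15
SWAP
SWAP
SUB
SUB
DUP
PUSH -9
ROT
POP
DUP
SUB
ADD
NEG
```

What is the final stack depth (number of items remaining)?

1

PUSH 4    [4]
NEG       [-4]
PUSH 4    [-4, 4]
PUSH -23  [-4, 4, -23]
OVER      [-4, 4, -23, 4]
ROT       [-4, -23, 4, 4]
PUSH -8   [-4, -23, 4, 4, -8]
OVER      [-4, -23, 4, 4, -8, 4]
LT        [-4, -23, 4, 4, 1]
DIV       [-4, -23, 4, 4]
DUP       [-4, -23, 4, 4, 4]
MUL       [-4, -23, 4, 16]
NEG       [-4, -23, 4, -16]
POP       [-4, -23, 4]
MUL       [-4, -92]
DIV       [0]
PUSH 12   [0, 12]
OVER      [0, 12, 0]
ADD       [0, 12]
PUSH -15  [0, 12, -15]
SWAP      [0, -15, 12]
SWAP      [0, 12, -15]
SUB       [0, 27]
SUB       [-27]
DUP       [-27, -27]
PUSH -9   [-27, -27, -9]
ROT       [-27, -9, -27]
POP       [-27, -9]
DUP       [-27, -9, -9]
SUB       [-27, 0]
ADD       [-27]
NEG       [27]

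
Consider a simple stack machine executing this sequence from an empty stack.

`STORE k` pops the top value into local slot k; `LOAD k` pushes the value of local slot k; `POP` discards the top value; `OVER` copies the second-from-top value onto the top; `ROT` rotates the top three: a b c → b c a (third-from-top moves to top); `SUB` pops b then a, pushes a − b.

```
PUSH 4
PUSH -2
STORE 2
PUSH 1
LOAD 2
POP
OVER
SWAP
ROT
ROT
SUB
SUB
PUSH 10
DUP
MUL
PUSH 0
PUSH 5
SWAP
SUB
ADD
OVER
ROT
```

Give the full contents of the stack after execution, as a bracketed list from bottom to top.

[105, 1, 1]

PUSH 4   [4]
PUSH -2  [4, -2]
STORE 2  [4]
PUSH 1   [4, 1]
LOAD 2   [4, 1, -2]
POP      [4, 1]
OVER     [4, 1, 4]
SWAP     [4, 4, 1]
ROT      [4, 1, 4]
ROT      [1, 4, 4]
SUB      [1, 0]
SUB      [1]
PUSH 10  [1, 10]
DUP      [1, 10, 10]
MUL      [1, 100]
PUSH 0   [1, 100, 0]
PUSH 5   [1, 100, 0, 5]
SWAP     [1, 100, 5, 0]
SUB      [1, 100, 5]
ADD      [1, 105]
OVER     [1, 105, 1]
ROT      [105, 1, 1]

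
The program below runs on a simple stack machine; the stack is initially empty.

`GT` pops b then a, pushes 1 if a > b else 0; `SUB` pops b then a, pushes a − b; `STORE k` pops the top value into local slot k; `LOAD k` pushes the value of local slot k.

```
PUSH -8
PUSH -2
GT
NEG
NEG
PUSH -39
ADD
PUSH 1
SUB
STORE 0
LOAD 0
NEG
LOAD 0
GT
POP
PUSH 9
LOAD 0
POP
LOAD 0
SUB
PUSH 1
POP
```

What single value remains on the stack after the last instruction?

49

PUSH -8  → -8
PUSH -2  → -8 -2
GT       → 0
NEG      → 0
NEG      → 0
PUSH -39 → 0 -39
ADD      → -39
PUSH 1   → -39 1
SUB      → -40
STORE 0  → (empty)
LOAD 0   → -40
NEG      → 40
LOAD 0   → 40 -40
GT       → 1
POP      → (empty)
PUSH 9   → 9
LOAD 0   → 9 -40
POP      → 9
LOAD 0   → 9 -40
SUB      → 49
PUSH 1   → 49 1
POP      → 49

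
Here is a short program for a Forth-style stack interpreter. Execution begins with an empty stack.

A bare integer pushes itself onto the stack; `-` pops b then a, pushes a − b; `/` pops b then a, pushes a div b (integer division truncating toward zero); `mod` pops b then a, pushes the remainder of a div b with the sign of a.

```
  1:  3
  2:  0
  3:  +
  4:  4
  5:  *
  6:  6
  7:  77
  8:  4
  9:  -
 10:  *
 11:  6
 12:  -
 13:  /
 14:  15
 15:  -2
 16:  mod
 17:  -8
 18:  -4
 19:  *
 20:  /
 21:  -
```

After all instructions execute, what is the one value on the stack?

3   : 3
0   : 3 0
+   : 3
4   : 3 4
*   : 12
6   : 12 6
77  : 12 6 77
4   : 12 6 77 4
-   : 12 6 73
*   : 12 438
6   : 12 438 6
-   : 12 432
/   : 0
15  : 0 15
-2  : 0 15 -2
mod : 0 1
-8  : 0 1 -8
-4  : 0 1 -8 -4
*   : 0 1 32
/   : 0 0
-   : 0

0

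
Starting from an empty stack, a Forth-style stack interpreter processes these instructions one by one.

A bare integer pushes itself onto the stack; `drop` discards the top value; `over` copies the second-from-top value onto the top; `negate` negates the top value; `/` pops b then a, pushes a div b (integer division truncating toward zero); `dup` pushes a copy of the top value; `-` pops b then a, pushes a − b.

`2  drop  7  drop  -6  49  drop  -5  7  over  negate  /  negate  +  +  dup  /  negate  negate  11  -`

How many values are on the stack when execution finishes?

1

2      -> [2]
drop   -> []
7      -> [7]
drop   -> []
-6     -> [-6]
49     -> [-6, 49]
drop   -> [-6]
-5     -> [-6, -5]
7      -> [-6, -5, 7]
over   -> [-6, -5, 7, -5]
negate -> [-6, -5, 7, 5]
/      -> [-6, -5, 1]
negate -> [-6, -5, -1]
+      -> [-6, -6]
+      -> [-12]
dup    -> [-12, -12]
/      -> [1]
negate -> [-1]
negate -> [1]
11     -> [1, 11]
-      -> [-10]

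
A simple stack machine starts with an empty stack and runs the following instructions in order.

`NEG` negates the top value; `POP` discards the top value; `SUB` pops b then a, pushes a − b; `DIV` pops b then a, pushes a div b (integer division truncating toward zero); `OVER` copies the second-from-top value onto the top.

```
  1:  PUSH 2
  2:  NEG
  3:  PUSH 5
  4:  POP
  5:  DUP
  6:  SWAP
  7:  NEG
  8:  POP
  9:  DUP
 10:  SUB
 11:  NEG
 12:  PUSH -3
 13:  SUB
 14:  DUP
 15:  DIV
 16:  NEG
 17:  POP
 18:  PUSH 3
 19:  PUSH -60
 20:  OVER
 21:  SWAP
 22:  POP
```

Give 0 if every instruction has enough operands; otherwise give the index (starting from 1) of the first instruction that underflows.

0

PUSH 2   : [2]
NEG      : [-2]
PUSH 5   : [-2, 5]
POP      : [-2]
DUP      : [-2, -2]
SWAP     : [-2, -2]
NEG      : [-2, 2]
POP      : [-2]
DUP      : [-2, -2]
SUB      : [0]
NEG      : [0]
PUSH -3  : [0, -3]
SUB      : [3]
DUP      : [3, 3]
DIV      : [1]
NEG      : [-1]
POP      : []
PUSH 3   : [3]
PUSH -60 : [3, -60]
OVER     : [3, -60, 3]
SWAP     : [3, 3, -60]
POP      : [3, 3]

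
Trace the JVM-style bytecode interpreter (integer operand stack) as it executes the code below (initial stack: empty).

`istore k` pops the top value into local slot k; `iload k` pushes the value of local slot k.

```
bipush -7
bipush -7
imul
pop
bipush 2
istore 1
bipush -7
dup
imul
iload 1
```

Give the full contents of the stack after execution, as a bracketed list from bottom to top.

bipush -7  -7
bipush -7  -7 -7
imul       49
pop        (empty)
bipush 2   2
istore 1   (empty)
bipush -7  -7
dup        -7 -7
imul       49
iload 1    49 2

[49, 2]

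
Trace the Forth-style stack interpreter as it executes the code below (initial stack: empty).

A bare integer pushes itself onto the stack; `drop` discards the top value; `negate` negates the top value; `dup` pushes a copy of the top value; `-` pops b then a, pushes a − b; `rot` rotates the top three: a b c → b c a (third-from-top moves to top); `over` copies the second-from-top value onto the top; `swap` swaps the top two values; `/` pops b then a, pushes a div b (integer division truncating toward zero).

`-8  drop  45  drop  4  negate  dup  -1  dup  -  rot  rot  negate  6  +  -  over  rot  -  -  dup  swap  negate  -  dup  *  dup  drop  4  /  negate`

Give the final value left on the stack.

-196

-8     -> -8
drop   -> (empty)
45     -> 45
drop   -> (empty)
4      -> 4
negate -> -4
dup    -> -4 -4
-1     -> -4 -4 -1
dup    -> -4 -4 -1 -1
-      -> -4 -4 0
rot    -> -4 0 -4
rot    -> 0 -4 -4
negate -> 0 -4 4
6      -> 0 -4 4 6
+      -> 0 -4 10
-      -> 0 -14
over   -> 0 -14 0
rot    -> -14 0 0
-      -> -14 0
-      -> -14
dup    -> -14 -14
swap   -> -14 -14
negate -> -14 14
-      -> -28
dup    -> -28 -28
*      -> 784
dup    -> 784 784
drop   -> 784
4      -> 784 4
/      -> 196
negate -> -196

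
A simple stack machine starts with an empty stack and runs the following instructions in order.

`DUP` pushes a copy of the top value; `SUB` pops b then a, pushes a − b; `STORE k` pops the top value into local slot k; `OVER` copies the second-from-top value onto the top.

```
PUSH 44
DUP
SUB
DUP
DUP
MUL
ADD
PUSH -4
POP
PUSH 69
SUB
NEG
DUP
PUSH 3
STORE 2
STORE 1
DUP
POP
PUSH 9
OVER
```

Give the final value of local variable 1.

69

PUSH 44 -> [44]
DUP     -> [44, 44]
SUB     -> [0]
DUP     -> [0, 0]
DUP     -> [0, 0, 0]
MUL     -> [0, 0]
ADD     -> [0]
PUSH -4 -> [0, -4]
POP     -> [0]
PUSH 69 -> [0, 69]
SUB     -> [-69]
NEG     -> [69]
DUP     -> [69, 69]
PUSH 3  -> [69, 69, 3]
STORE 2 -> [69, 69]
STORE 1 -> [69]
DUP     -> [69, 69]
POP     -> [69]
PUSH 9  -> [69, 9]
OVER    -> [69, 9, 69]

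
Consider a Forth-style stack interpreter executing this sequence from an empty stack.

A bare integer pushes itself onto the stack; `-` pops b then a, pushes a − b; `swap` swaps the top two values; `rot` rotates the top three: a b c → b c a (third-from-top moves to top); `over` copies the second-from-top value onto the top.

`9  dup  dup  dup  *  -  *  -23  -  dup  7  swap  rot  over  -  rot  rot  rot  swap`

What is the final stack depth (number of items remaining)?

3

9    -> [9]
dup  -> [9, 9]
dup  -> [9, 9, 9]
dup  -> [9, 9, 9, 9]
*    -> [9, 9, 81]
-    -> [9, -72]
*    -> [-648]
-23  -> [-648, -23]
-    -> [-625]
dup  -> [-625, -625]
7    -> [-625, -625, 7]
swap -> [-625, 7, -625]
rot  -> [7, -625, -625]
over -> [7, -625, -625, -625]
-    -> [7, -625, 0]
rot  -> [-625, 0, 7]
rot  -> [0, 7, -625]
rot  -> [7, -625, 0]
swap -> [7, 0, -625]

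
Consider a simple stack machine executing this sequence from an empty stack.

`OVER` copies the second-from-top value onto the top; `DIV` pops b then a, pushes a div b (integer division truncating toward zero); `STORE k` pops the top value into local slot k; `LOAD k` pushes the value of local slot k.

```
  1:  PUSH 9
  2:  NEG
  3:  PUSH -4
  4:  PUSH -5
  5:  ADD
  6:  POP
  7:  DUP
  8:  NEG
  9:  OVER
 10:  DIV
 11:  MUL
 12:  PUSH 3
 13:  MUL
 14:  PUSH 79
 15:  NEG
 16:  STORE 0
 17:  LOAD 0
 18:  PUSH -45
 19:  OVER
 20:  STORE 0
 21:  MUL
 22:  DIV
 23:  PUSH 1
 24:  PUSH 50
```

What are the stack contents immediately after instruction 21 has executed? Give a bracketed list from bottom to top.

PUSH 9   : [9]
NEG      : [-9]
PUSH -4  : [-9, -4]
PUSH -5  : [-9, -4, -5]
ADD      : [-9, -9]
POP      : [-9]
DUP      : [-9, -9]
NEG      : [-9, 9]
OVER     : [-9, 9, -9]
DIV      : [-9, -1]
MUL      : [9]
PUSH 3   : [9, 3]
MUL      : [27]
PUSH 79  : [27, 79]
NEG      : [27, -79]
STORE 0  : [27]
LOAD 0   : [27, -79]
PUSH -45 : [27, -79, -45]
OVER     : [27, -79, -45, -79]
STORE 0  : [27, -79, -45]
MUL      : [27, 3555]

[27, 3555]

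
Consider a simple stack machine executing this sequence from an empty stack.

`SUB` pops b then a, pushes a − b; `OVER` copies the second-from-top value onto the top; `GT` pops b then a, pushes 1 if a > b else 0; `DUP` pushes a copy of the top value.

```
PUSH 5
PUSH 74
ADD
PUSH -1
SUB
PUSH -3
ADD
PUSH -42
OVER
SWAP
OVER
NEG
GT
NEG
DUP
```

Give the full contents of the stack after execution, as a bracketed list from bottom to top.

PUSH 5   -> 5
PUSH 74  -> 5 74
ADD      -> 79
PUSH -1  -> 79 -1
SUB      -> 80
PUSH -3  -> 80 -3
ADD      -> 77
PUSH -42 -> 77 -42
OVER     -> 77 -42 77
SWAP     -> 77 77 -42
OVER     -> 77 77 -42 77
NEG      -> 77 77 -42 -77
GT       -> 77 77 1
NEG      -> 77 77 -1
DUP      -> 77 77 -1 -1

[77, 77, -1, -1]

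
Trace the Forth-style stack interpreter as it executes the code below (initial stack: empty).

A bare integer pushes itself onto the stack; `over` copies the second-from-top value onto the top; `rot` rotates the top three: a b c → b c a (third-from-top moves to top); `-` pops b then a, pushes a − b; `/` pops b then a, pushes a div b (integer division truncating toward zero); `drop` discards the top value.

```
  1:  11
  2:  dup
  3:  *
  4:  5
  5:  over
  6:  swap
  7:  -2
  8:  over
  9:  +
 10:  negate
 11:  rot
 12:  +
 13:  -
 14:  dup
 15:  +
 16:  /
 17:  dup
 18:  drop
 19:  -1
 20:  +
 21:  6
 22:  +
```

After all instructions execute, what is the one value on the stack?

11     -> [11]
dup    -> [11, 11]
*      -> [121]
5      -> [121, 5]
over   -> [121, 5, 121]
swap   -> [121, 121, 5]
-2     -> [121, 121, 5, -2]
over   -> [121, 121, 5, -2, 5]
+      -> [121, 121, 5, 3]
negate -> [121, 121, 5, -3]
rot    -> [121, 5, -3, 121]
+      -> [121, 5, 118]
-      -> [121, -113]
dup    -> [121, -113, -113]
+      -> [121, -226]
/      -> [0]
dup    -> [0, 0]
drop   -> [0]
-1     -> [0, -1]
+      -> [-1]
6      -> [-1, 6]
+      -> [5]

5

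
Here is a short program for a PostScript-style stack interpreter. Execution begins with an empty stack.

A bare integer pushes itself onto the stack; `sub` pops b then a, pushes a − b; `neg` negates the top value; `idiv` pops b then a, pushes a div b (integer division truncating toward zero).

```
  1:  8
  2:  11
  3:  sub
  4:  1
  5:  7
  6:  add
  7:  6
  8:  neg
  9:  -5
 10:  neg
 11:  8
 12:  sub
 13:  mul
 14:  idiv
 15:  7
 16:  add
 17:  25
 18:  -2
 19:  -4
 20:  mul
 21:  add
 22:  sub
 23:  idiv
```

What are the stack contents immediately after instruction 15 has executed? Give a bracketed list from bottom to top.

8    : 8
11   : 8 11
sub  : -3
1    : -3 1
7    : -3 1 7
add  : -3 8
6    : -3 8 6
neg  : -3 8 -6
-5   : -3 8 -6 -5
neg  : -3 8 -6 5
8    : -3 8 -6 5 8
sub  : -3 8 -6 -3
mul  : -3 8 18
idiv : -3 0
7    : -3 0 7

[-3, 0, 7]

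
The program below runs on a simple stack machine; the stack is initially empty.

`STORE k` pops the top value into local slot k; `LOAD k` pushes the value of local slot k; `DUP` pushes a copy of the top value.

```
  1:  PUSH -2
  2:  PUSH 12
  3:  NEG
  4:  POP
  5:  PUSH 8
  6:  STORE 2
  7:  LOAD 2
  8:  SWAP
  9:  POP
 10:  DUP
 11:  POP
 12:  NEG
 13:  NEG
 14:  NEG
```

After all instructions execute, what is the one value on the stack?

PUSH -2  [-2]
PUSH 12  [-2, 12]
NEG      [-2, -12]
POP      [-2]
PUSH 8   [-2, 8]
STORE 2  [-2]
LOAD 2   [-2, 8]
SWAP     [8, -2]
POP      [8]
DUP      [8, 8]
POP      [8]
NEG      [-8]
NEG      [8]
NEG      [-8]

-8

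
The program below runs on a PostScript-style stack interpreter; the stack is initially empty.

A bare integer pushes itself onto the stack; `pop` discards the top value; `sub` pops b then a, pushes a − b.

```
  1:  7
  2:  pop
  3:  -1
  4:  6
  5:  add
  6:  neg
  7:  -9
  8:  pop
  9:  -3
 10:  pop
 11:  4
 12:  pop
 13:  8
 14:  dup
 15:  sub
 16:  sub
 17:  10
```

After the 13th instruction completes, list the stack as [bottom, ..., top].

[-5, 8]

7   → [7]
pop → []
-1  → [-1]
6   → [-1, 6]
add → [5]
neg → [-5]
-9  → [-5, -9]
pop → [-5]
-3  → [-5, -3]
pop → [-5]
4   → [-5, 4]
pop → [-5]
8   → [-5, 8]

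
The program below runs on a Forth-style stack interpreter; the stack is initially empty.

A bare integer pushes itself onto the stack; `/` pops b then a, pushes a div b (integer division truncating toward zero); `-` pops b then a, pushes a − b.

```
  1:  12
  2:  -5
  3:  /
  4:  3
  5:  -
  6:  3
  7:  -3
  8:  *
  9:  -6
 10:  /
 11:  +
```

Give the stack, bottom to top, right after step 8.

12 → 12
-5 → 12 -5
/  → -2
3  → -2 3
-  → -5
3  → -5 3
-3 → -5 3 -3
*  → -5 -9

[-5, -9]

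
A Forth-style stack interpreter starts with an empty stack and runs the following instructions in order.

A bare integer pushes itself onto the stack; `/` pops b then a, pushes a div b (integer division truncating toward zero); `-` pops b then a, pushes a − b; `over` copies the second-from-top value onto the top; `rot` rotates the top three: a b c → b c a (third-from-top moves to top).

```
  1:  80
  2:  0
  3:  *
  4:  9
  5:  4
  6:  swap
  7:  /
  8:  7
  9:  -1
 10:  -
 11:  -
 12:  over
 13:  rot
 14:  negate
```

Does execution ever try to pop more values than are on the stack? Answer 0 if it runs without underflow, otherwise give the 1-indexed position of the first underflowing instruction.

80      80
0       80 0
*       0
9       0 9
4       0 9 4
swap    0 4 9
/       0 0
7       0 0 7
-1      0 0 7 -1
-       0 0 8
-       0 -8
over    0 -8 0
rot     -8 0 0
negate  -8 0 0

0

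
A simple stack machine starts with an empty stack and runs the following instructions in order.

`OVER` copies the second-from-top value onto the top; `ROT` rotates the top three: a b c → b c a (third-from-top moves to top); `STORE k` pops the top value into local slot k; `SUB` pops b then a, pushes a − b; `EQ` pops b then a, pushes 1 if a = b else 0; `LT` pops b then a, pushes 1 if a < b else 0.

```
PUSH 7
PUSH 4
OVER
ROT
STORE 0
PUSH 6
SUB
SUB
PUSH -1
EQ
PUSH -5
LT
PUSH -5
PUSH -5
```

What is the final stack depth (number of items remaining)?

3

PUSH 7  -> [7]
PUSH 4  -> [7, 4]
OVER    -> [7, 4, 7]
ROT     -> [4, 7, 7]
STORE 0 -> [4, 7]
PUSH 6  -> [4, 7, 6]
SUB     -> [4, 1]
SUB     -> [3]
PUSH -1 -> [3, -1]
EQ      -> [0]
PUSH -5 -> [0, -5]
LT      -> [0]
PUSH -5 -> [0, -5]
PUSH -5 -> [0, -5, -5]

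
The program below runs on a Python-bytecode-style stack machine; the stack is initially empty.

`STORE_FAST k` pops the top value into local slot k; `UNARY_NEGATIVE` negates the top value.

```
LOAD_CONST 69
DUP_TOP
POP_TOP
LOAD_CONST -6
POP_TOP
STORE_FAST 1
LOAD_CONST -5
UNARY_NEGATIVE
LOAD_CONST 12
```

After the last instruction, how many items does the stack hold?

LOAD_CONST 69  -> 69
DUP_TOP        -> 69 69
POP_TOP        -> 69
LOAD_CONST -6  -> 69 -6
POP_TOP        -> 69
STORE_FAST 1   -> (empty)
LOAD_CONST -5  -> -5
UNARY_NEGATIVE -> 5
LOAD_CONST 12  -> 5 12

2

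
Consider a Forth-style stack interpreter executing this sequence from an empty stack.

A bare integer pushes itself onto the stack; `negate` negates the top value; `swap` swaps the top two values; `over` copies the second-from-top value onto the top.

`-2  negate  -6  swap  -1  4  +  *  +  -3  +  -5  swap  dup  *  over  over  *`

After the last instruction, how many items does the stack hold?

3

-2     → -2
negate → 2
-6     → 2 -6
swap   → -6 2
-1     → -6 2 -1
4      → -6 2 -1 4
+      → -6 2 3
*      → -6 6
+      → 0
-3     → 0 -3
+      → -3
-5     → -3 -5
swap   → -5 -3
dup    → -5 -3 -3
*      → -5 9
over   → -5 9 -5
over   → -5 9 -5 9
*      → -5 9 -45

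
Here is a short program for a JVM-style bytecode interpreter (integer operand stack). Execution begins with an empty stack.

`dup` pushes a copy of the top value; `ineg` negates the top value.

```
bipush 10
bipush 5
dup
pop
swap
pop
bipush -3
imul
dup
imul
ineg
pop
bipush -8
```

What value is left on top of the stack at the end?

-8

bipush 10 -> 10
bipush 5  -> 10 5
dup       -> 10 5 5
pop       -> 10 5
swap      -> 5 10
pop       -> 5
bipush -3 -> 5 -3
imul      -> -15
dup       -> -15 -15
imul      -> 225
ineg      -> -225
pop       -> (empty)
bipush -8 -> -8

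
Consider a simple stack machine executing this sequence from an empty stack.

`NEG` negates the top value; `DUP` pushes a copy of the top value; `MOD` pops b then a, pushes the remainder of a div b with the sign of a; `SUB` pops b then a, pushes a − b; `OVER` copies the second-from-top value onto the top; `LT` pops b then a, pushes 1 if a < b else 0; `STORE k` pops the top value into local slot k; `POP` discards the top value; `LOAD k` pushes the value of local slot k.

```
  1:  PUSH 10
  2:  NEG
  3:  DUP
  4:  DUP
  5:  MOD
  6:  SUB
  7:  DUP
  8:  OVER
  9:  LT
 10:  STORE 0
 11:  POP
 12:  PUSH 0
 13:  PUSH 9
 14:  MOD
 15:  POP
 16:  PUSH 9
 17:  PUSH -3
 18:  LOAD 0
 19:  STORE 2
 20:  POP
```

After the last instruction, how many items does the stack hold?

1

PUSH 10  10
NEG      -10
DUP      -10 -10
DUP      -10 -10 -10
MOD      -10 0
SUB      -10
DUP      -10 -10
OVER     -10 -10 -10
LT       -10 0
STORE 0  -10
POP      (empty)
PUSH 0   0
PUSH 9   0 9
MOD      0
POP      (empty)
PUSH 9   9
PUSH -3  9 -3
LOAD 0   9 -3 0
STORE 2  9 -3
POP      9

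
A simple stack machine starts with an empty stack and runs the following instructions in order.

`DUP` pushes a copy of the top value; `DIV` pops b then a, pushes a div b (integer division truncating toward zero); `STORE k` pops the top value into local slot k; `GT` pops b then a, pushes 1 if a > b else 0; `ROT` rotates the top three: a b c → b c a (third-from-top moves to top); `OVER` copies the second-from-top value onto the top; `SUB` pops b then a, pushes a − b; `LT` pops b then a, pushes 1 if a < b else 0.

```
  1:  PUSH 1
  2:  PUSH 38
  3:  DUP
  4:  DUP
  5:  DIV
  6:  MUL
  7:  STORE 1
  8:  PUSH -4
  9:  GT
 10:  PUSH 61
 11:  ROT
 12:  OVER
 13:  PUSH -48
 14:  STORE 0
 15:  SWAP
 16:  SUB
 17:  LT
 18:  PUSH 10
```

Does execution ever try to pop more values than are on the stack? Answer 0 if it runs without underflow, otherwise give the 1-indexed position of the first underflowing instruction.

11

PUSH 1  -> [1]
PUSH 38 -> [1, 38]
DUP     -> [1, 38, 38]
DUP     -> [1, 38, 38, 38]
DIV     -> [1, 38, 1]
MUL     -> [1, 38]
STORE 1 -> [1]
PUSH -4 -> [1, -4]
GT      -> [1]
PUSH 61 -> [1, 61]
ROT  — needs 3 operands, stack has 2 → underflow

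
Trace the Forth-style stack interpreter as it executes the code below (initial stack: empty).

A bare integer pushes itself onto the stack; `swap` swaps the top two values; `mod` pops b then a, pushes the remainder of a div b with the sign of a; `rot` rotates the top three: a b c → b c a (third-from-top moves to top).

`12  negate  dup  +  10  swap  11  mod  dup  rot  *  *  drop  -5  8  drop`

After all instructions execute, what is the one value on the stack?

12     → 12
negate → -12
dup    → -12 -12
+      → -24
10     → -24 10
swap   → 10 -24
11     → 10 -24 11
mod    → 10 -2
dup    → 10 -2 -2
rot    → -2 -2 10
*      → -2 -20
*      → 40
drop   → (empty)
-5     → -5
8      → -5 8
drop   → -5

-5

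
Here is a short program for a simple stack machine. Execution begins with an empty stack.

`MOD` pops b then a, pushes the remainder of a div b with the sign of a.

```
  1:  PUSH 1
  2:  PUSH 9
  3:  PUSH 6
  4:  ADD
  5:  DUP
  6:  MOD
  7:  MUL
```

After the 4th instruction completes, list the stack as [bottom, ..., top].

PUSH 1 -> 1
PUSH 9 -> 1 9
PUSH 6 -> 1 9 6
ADD    -> 1 15

[1, 15]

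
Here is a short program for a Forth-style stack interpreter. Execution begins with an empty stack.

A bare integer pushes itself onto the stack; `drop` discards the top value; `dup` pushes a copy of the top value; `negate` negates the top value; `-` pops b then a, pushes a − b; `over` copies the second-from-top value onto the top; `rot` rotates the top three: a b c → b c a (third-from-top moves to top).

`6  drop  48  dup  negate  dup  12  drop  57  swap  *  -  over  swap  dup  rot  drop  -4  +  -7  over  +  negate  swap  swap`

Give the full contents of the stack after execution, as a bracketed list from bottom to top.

6       6
drop    (empty)
48      48
dup     48 48
negate  48 -48
dup     48 -48 -48
12      48 -48 -48 12
drop    48 -48 -48
57      48 -48 -48 57
swap    48 -48 57 -48
*       48 -48 -2736
-       48 2688
over    48 2688 48
swap    48 48 2688
dup     48 48 2688 2688
rot     48 2688 2688 48
drop    48 2688 2688
-4      48 2688 2688 -4
+       48 2688 2684
-7      48 2688 2684 -7
over    48 2688 2684 -7 2684
+       48 2688 2684 2677
negate  48 2688 2684 -2677
swap    48 2688 -2677 2684
swap    48 2688 2684 -2677

[48, 2688, 2684, -2677]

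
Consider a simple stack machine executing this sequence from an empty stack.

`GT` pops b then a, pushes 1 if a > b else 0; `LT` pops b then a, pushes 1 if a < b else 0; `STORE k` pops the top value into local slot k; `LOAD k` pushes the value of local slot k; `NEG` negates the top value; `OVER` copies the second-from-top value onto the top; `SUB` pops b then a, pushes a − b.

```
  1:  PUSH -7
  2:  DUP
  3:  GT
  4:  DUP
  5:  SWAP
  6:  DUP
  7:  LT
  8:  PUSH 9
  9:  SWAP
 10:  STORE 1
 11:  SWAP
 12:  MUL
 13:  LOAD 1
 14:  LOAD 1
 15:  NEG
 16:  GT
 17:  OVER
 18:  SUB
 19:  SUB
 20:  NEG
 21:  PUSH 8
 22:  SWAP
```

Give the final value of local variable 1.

0

PUSH -7 : -7
DUP     : -7 -7
GT      : 0
DUP     : 0 0
SWAP    : 0 0
DUP     : 0 0 0
LT      : 0 0
PUSH 9  : 0 0 9
SWAP    : 0 9 0
STORE 1 : 0 9
SWAP    : 9 0
MUL     : 0
LOAD 1  : 0 0
LOAD 1  : 0 0 0
NEG     : 0 0 0
GT      : 0 0
OVER    : 0 0 0
SUB     : 0 0
SUB     : 0
NEG     : 0
PUSH 8  : 0 8
SWAP    : 8 0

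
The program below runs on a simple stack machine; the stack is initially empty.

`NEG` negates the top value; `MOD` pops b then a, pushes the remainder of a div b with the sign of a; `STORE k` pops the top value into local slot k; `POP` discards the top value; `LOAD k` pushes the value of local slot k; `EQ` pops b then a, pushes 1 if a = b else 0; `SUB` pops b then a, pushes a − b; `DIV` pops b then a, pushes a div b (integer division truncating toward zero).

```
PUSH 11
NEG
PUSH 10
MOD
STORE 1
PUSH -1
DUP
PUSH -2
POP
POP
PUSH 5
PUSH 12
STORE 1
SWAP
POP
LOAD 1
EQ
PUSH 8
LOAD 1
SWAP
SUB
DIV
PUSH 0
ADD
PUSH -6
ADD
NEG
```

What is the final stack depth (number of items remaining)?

1

PUSH 11 : [11]
NEG     : [-11]
PUSH 10 : [-11, 10]
MOD     : [-1]
STORE 1 : []
PUSH -1 : [-1]
DUP     : [-1, -1]
PUSH -2 : [-1, -1, -2]
POP     : [-1, -1]
POP     : [-1]
PUSH 5  : [-1, 5]
PUSH 12 : [-1, 5, 12]
STORE 1 : [-1, 5]
SWAP    : [5, -1]
POP     : [5]
LOAD 1  : [5, 12]
EQ      : [0]
PUSH 8  : [0, 8]
LOAD 1  : [0, 8, 12]
SWAP    : [0, 12, 8]
SUB     : [0, 4]
DIV     : [0]
PUSH 0  : [0, 0]
ADD     : [0]
PUSH -6 : [0, -6]
ADD     : [-6]
NEG     : [6]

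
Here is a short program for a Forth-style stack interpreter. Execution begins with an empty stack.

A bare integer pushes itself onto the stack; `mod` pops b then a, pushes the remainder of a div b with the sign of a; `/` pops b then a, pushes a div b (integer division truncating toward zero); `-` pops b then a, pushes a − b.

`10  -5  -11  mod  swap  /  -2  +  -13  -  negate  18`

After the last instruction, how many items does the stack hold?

10     -> 10
-5     -> 10 -5
-11    -> 10 -5 -11
mod    -> 10 -5
swap   -> -5 10
/      -> 0
-2     -> 0 -2
+      -> -2
-13    -> -2 -13
-      -> 11
negate -> -11
18     -> -11 18

2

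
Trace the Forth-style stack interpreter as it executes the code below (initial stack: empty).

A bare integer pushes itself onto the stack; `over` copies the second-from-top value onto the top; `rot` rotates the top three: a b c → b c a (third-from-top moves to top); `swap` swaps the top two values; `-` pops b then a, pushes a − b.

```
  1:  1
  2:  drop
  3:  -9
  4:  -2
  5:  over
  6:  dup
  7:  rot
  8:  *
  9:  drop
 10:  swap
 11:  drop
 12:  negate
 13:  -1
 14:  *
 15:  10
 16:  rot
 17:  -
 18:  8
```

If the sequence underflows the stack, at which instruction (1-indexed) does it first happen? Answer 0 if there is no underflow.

16

1      -> 1
drop   -> (empty)
-9     -> -9
-2     -> -9 -2
over   -> -9 -2 -9
dup    -> -9 -2 -9 -9
rot    -> -9 -9 -9 -2
*      -> -9 -9 18
drop   -> -9 -9
swap   -> -9 -9
drop   -> -9
negate -> 9
-1     -> 9 -1
*      -> -9
10     -> -9 10
rot  — needs 3 operands, stack has 2 → underflow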